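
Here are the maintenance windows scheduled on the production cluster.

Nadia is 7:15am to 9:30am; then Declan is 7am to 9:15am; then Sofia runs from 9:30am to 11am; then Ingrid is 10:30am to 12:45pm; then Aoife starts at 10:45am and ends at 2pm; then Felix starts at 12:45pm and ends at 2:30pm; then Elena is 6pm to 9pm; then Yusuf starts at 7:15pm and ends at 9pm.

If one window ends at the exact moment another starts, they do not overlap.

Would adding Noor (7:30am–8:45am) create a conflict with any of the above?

Declan: starts 7am before Noor ends 8:45am, and ends 9:15am after Noor starts 7:30am → overlap.
Nadia: starts 7:15am before Noor ends 8:45am, and ends 9:30am after Noor starts 7:30am → overlap.
Sofia: starts 9:30am at or after Noor ends 8:45am → clear.
Ingrid: starts 10:30am at or after Noor ends 8:45am → clear.
Aoife: starts 10:45am at or after Noor ends 8:45am → clear.
Felix: starts 12:45pm at or after Noor ends 8:45am → clear.
Elena: starts 6pm at or after Noor ends 8:45am → clear.
Yusuf: starts 7:15pm at or after Noor ends 8:45am → clear.
Noor overlaps Nadia, Declan.

Yes — it overlaps Declan, Nadia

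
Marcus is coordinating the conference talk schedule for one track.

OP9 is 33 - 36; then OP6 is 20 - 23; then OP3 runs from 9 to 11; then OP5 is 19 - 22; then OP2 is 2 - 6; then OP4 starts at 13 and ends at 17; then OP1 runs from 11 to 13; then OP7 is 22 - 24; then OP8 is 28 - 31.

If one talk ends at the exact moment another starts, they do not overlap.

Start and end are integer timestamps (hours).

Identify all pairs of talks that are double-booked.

Sorted by start: OP2, OP3, OP1, OP4, OP5, OP6, OP7, OP8, OP9.
OP3 starts after OP2 ends — done with OP2.
OP1 starts exactly when OP3 ends (back-to-back, no overlap) — done with OP3.
OP4 starts exactly when OP1 ends (back-to-back, no overlap) — done with OP1.
OP5 starts after OP4 ends — done with OP4.
OP6 starts before OP5 ends → OP5 and OP6 overlap.
OP7 starts exactly when OP5 ends (back-to-back, no overlap) — done with OP5.
OP7 starts before OP6 ends → OP6 and OP7 overlap.
OP8 starts after OP6 ends — done with OP6.
OP8 starts after OP7 ends — done with OP7.
OP9 starts after OP8 ends.

OP5 & OP6, OP6 & OP7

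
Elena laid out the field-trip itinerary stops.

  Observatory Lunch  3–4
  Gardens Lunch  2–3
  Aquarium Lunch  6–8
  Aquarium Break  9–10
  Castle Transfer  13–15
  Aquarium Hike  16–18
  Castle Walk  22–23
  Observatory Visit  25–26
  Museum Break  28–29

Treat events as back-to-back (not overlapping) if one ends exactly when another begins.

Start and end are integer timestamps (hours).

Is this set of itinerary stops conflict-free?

Yes

Two intervals overlap when each starts before the other ends.
Sorted by start: Gardens Lunch, Observatory Lunch, Aquarium Lunch, Aquarium Break, Castle Transfer, Aquarium Hike, Castle Walk, Observatory Visit, Museum Break.
Observatory Lunch starts exactly when Gardens Lunch ends (back-to-back, no overlap) — done with Gardens Lunch.
Aquarium Lunch starts after Observatory Lunch ends — done with Observatory Lunch.
Aquarium Break starts after Aquarium Lunch ends — done with Aquarium Lunch.
Castle Transfer starts after Aquarium Break ends — done with Aquarium Break.
Aquarium Hike starts after Castle Transfer ends — done with Castle Transfer.
Castle Walk starts after Aquarium Hike ends — done with Aquarium Hike.
Observatory Visit starts after Castle Walk ends — done with Castle Walk.
Museum Break starts after Observatory Visit ends.
Every pair is clear; the schedule has no overlaps.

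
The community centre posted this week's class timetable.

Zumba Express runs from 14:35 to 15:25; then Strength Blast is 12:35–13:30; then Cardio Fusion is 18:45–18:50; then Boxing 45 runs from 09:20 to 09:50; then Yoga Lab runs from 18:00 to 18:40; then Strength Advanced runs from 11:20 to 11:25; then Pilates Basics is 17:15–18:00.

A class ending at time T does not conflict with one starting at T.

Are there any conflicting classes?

No

Check each pair: they overlap iff neither finishes before the other starts.
Sorted by start: Boxing 45, Strength Advanced, Strength Blast, Zumba Express, Pilates Basics, Yoga Lab, Cardio Fusion.
Strength Advanced starts after Boxing 45 ends; Boxing 45 is clear from here.
Strength Blast starts after Strength Advanced ends; Strength Advanced is clear from here.
Zumba Express starts after Strength Blast ends; Strength Blast is clear from here.
Pilates Basics starts after Zumba Express ends; Zumba Express is clear from here.
Yoga Lab starts exactly when Pilates Basics ends (back-to-back, no overlap); Pilates Basics is clear from here.
Cardio Fusion starts after Yoga Lab ends.
Every pair is clear; the schedule has no overlaps.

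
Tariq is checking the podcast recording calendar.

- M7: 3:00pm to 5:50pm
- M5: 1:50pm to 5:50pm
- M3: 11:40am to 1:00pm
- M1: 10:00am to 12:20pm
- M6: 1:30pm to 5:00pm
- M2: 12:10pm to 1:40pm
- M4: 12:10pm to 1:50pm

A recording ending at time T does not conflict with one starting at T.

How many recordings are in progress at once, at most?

4

Sort all start/end points and keep a running count:
10:00am start M1 → 1
11:40am start M3 → 2
12:10pm start M2 → 3
12:10pm start M4 → 4
12:20pm end M1 → 3
1:00pm end M3 → 2
1:30pm start M6 → 3
1:40pm end M2 → 2
1:50pm end M4 → 1
1:50pm start M5 → 2
3:00pm start M7 → 3
5:00pm end M6 → 2
5:50pm end M5 → 1
5:50pm end M7 → 0
Peak is 4, at 12:10pm (M1, M2, M3, M4).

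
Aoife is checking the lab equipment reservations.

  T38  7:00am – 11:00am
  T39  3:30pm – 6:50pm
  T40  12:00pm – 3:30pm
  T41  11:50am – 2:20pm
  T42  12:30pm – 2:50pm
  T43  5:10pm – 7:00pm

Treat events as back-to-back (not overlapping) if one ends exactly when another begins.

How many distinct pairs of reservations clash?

Check each pair: they overlap iff neither finishes before the other starts.
Sorted by start: T38, T41, T40, T42, T39, T43.
T41 starts after T38 ends; T38 is clear from here.
T40 starts before T41 ends → T41 and T40 overlap.
T42 starts before T41 ends → T41 and T42 overlap.
T39 starts after T41 ends; T41 is clear from here.
T42 starts before T40 ends → T40 and T42 overlap.
T39 starts exactly when T40 ends (back-to-back, no overlap); T40 is clear from here.
T39 starts after T42 ends; T42 is clear from here.
T43 starts before T39 ends → T39 and T43 overlap.
Overlapping pairs: T39 & T43, T40 & T41, T40 & T42, T41 & T42 — 4 in total.

4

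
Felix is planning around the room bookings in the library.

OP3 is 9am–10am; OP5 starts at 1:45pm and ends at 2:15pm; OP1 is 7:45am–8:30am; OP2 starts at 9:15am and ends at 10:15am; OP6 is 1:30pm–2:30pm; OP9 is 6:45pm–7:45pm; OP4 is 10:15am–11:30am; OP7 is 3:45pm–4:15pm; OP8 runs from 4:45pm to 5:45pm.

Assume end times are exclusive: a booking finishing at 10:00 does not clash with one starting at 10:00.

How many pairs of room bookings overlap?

Sorted by start: OP1, OP3, OP2, OP4, OP6, OP5, OP7, OP8, OP9.
OP3 starts after OP1 ends, so OP1 has no further overlaps.
OP2 starts before OP3 ends → OP3 and OP2 overlap.
OP4 starts after OP3 ends, so OP3 has no further overlaps.
OP4 starts exactly when OP2 ends (back-to-back, no overlap), so OP2 has no further overlaps.
OP6 starts after OP4 ends, so OP4 has no further overlaps.
OP5 starts before OP6 ends → OP6 and OP5 overlap.
OP7 starts after OP6 ends, so OP6 has no further overlaps.
OP7 starts after OP5 ends, so OP5 has no further overlaps.
OP8 starts after OP7 ends, so OP7 has no further overlaps.
OP9 starts after OP8 ends.
Overlapping pairs: OP2 & OP3, OP5 & OP6 — 2 in total.

2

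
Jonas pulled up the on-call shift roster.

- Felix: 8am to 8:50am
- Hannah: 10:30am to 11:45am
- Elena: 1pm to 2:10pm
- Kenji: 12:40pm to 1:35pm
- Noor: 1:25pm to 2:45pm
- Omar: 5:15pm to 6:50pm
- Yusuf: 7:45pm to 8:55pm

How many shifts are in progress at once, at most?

Walk through starts and ends in time order (an end at T is processed before a start at T):
8am start Felix → 1
8:50am end Felix → 0
10:30am start Hannah → 1
11:45am end Hannah → 0
12:40pm start Kenji → 1
1pm start Elena → 2
1:25pm start Noor → 3
1:35pm end Kenji → 2
2:10pm end Elena → 1
2:45pm end Noor → 0
5:15pm start Omar → 1
6:50pm end Omar → 0
7:45pm start Yusuf → 1
8:55pm end Yusuf → 0
Peak is 3, at 1:25pm (Elena, Kenji, Noor).

3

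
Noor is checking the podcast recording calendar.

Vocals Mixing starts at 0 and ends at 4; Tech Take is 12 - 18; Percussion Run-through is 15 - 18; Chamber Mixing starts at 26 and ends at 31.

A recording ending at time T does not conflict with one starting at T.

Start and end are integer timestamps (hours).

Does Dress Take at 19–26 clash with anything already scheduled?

No — it doesn't clash with anything

Vocals Mixing: ends 4 at or before Dress Take starts 19 → clear.
Tech Take: ends 18 at or before Dress Take starts 19 → clear.
Percussion Run-through: ends 18 at or before Dress Take starts 19 → clear.
Chamber Mixing: starts 26 at or after Dress Take ends 26 → clear.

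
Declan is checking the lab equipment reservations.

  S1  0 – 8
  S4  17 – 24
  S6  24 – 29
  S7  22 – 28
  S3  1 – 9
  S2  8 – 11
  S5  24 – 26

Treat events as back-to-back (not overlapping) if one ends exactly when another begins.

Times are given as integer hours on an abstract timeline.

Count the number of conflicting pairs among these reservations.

Check each pair: they overlap iff neither finishes before the other starts.
Sorted by start: S1, S3, S2, S4, S7, S5, S6.
S3 starts before S1 ends → S1 and S3 overlap.
S2 starts exactly when S1 ends (back-to-back, no overlap); S1 is clear from here.
S2 starts before S3 ends → S3 and S2 overlap.
S4 starts after S3 ends; S3 is clear from here.
S4 starts after S2 ends; S2 is clear from here.
S7 starts before S4 ends → S4 and S7 overlap.
S5 starts exactly when S4 ends (back-to-back, no overlap); S4 is clear from here.
S5 starts before S7 ends → S7 and S5 overlap.
S6 starts before S7 ends → S7 and S6 overlap.
S6 starts before S5 ends → S5 and S6 overlap.
Overlapping pairs: S1 & S3, S2 & S3, S4 & S7, S5 & S6, S5 & S7, S6 & S7 — 6 in total.

6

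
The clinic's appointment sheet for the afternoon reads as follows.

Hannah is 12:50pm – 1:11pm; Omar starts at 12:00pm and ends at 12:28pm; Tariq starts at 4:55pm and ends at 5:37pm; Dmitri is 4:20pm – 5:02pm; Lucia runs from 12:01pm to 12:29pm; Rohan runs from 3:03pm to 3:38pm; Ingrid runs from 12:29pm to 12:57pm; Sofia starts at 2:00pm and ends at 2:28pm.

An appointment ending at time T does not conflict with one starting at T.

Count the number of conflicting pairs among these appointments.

Sorted by start: Omar, Lucia, Ingrid, Hannah, Sofia, Rohan, Dmitri, Tariq.
Lucia starts before Omar ends → Omar and Lucia overlap.
Ingrid starts after Omar ends — done with Omar.
Ingrid starts exactly when Lucia ends (back-to-back, no overlap) — done with Lucia.
Hannah starts before Ingrid ends → Ingrid and Hannah overlap.
Sofia starts after Ingrid ends — done with Ingrid.
Sofia starts after Hannah ends — done with Hannah.
Rohan starts after Sofia ends — done with Sofia.
Dmitri starts after Rohan ends — done with Rohan.
Tariq starts before Dmitri ends → Dmitri and Tariq overlap.
Overlapping pairs: Dmitri & Tariq, Hannah & Ingrid, Lucia & Omar — 3 in total.

3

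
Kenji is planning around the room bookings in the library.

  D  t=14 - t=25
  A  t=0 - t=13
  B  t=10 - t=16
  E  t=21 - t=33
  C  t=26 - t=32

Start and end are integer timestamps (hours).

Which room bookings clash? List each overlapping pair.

Two intervals overlap when each starts before the other ends.
Sorted by start: A, B, D, E, C.
B starts before A ends → A and B overlap.
D starts after A ends — done with A.
D starts before B ends → B and D overlap.
E starts after B ends — done with B.
E starts before D ends → D and E overlap.
C starts after D ends.
C starts before E ends → E and C overlap.

A & B, B & D, C & E, D & E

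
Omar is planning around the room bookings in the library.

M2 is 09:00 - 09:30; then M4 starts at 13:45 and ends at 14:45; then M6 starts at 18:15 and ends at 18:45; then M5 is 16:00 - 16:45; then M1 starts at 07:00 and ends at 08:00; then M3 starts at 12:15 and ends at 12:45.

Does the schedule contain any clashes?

Check each pair: they overlap iff neither finishes before the other starts.
Sorted by start: M1, M2, M3, M4, M5, M6.
M2 starts after M1 ends, so nothing later overlaps M1 either.
M3 starts after M2 ends, so nothing later overlaps M2 either.
M4 starts after M3 ends, so nothing later overlaps M3 either.
M5 starts after M4 ends, so nothing later overlaps M4 either.
M6 starts after M5 ends.
Every pair is clear; the schedule has no overlaps.

No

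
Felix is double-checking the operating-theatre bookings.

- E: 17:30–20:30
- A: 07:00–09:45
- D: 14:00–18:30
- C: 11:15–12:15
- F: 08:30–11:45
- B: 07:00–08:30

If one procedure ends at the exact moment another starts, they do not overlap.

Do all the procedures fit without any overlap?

No

Two intervals overlap when each starts before the other ends.
Sorted by start: A, B, F, C, D, E.
B starts before A ends → A and B overlap.
That's a conflict, so the schedule is not conflict-free.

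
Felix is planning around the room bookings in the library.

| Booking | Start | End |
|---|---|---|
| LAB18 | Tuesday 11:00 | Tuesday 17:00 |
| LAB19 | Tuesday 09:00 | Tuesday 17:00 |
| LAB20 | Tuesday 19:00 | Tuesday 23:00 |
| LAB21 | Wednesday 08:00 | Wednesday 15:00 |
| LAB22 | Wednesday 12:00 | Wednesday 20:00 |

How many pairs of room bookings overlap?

2

Sorted by start: LAB19, LAB18, LAB20, LAB21, LAB22.
LAB18 starts before LAB19 ends → LAB19 and LAB18 overlap.
LAB20 starts after LAB19 ends, so nothing later overlaps LAB19 either.
LAB20 starts after LAB18 ends, so nothing later overlaps LAB18 either.
LAB21 starts after LAB20 ends, so nothing later overlaps LAB20 either.
LAB22 starts before LAB21 ends → LAB21 and LAB22 overlap.
Overlapping pairs: LAB18 & LAB19, LAB21 & LAB22 — 2 in total.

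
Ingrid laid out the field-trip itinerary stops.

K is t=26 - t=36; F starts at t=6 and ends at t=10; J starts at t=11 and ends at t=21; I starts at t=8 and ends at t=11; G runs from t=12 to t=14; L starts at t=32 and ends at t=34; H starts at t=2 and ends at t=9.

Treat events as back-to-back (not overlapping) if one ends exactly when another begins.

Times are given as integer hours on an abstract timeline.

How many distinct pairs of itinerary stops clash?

Sorted by start: H, F, I, J, G, K, L.
F starts before H ends → H and F overlap.
I starts before H ends → H and I overlap.
J starts after H ends; H is clear from here.
I starts before F ends → F and I overlap.
J starts after F ends; F is clear from here.
J starts exactly when I ends (back-to-back, no overlap); I is clear from here.
G starts before J ends → J and G overlap.
K starts after J ends; J is clear from here.
K starts after G ends; G is clear from here.
L starts before K ends → K and L overlap.
Overlapping pairs: F & H, F & I, G & J, H & I, K & L — 5 in total.

5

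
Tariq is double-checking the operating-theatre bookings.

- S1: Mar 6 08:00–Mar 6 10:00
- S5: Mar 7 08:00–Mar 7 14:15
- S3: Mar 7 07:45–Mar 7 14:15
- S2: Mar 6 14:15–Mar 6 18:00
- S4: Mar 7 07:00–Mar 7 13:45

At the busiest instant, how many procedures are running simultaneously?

3

Sort all start/end points and keep a running count:
Mar 6 08:00 start S1 → 1
Mar 6 10:00 end S1 → 0
Mar 6 14:15 start S2 → 1
Mar 6 18:00 end S2 → 0
Mar 7 07:00 start S4 → 1
Mar 7 07:45 start S3 → 2
Mar 7 08:00 start S5 → 3
Mar 7 13:45 end S4 → 2
Mar 7 14:15 end S3 → 1
Mar 7 14:15 end S5 → 0
Peak is 3, at Mar 7 08:00 (S3, S4, S5).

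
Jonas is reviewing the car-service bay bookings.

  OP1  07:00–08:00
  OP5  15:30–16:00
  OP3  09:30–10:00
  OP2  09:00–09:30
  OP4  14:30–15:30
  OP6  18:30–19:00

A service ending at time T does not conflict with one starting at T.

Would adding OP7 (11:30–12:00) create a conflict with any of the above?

No — it doesn't clash with anything

OP1: ends 08:00 at or before OP7 starts 11:30 → clear.
OP2: ends 09:30 at or before OP7 starts 11:30 → clear.
OP3: ends 10:00 at or before OP7 starts 11:30 → clear.
OP4: starts 14:30 at or after OP7 ends 12:00 → clear.
OP5: starts 15:30 at or after OP7 ends 12:00 → clear.
OP6: starts 18:30 at or after OP7 ends 12:00 → clear.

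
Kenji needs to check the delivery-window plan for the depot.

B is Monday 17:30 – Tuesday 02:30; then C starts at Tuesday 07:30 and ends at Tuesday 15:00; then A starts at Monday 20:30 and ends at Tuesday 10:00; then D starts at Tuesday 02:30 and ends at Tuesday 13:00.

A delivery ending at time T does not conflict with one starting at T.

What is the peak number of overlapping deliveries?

3

Walk through starts and ends in time order (an end at T is processed before a start at T):
Monday 17:30 start B → 1
Monday 20:30 start A → 2
Tuesday 02:30 end B → 1
Tuesday 02:30 start D → 2
Tuesday 07:30 start C → 3
Tuesday 10:00 end A → 2
Tuesday 13:00 end D → 1
Tuesday 15:00 end C → 0
Peak is 3, at Tuesday 07:30 (A, C, D).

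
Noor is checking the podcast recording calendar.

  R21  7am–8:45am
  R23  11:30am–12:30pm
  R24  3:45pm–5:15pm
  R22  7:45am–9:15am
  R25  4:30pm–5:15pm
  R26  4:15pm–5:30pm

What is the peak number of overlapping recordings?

3

Walk through starts and ends in time order (an end at T is processed before a start at T):
7am start R21 → 1
7:45am start R22 → 2
8:45am end R21 → 1
9:15am end R22 → 0
11:30am start R23 → 1
12:30pm end R23 → 0
3:45pm start R24 → 1
4:15pm start R26 → 2
4:30pm start R25 → 3
5:15pm end R24 → 2
5:15pm end R25 → 1
5:30pm end R26 → 0
Peak is 3, at 4:30pm (R24, R25, R26).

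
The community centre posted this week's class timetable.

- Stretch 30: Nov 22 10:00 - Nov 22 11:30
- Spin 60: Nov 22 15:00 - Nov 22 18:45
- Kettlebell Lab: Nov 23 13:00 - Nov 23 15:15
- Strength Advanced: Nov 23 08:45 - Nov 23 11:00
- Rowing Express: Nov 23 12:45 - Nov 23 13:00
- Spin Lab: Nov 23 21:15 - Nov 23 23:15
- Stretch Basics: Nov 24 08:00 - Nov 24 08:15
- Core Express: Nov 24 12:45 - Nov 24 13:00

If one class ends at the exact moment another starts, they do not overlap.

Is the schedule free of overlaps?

Sorted by start: Stretch 30, Spin 60, Strength Advanced, Rowing Express, Kettlebell Lab, Spin Lab, Stretch Basics, Core Express.
Spin 60 starts after Stretch 30 ends — done with Stretch 30.
Strength Advanced starts after Spin 60 ends — done with Spin 60.
Rowing Express starts after Strength Advanced ends — done with Strength Advanced.
Kettlebell Lab starts exactly when Rowing Express ends (back-to-back, no overlap) — done with Rowing Express.
Spin Lab starts after Kettlebell Lab ends — done with Kettlebell Lab.
Stretch Basics starts after Spin Lab ends — done with Spin Lab.
Core Express starts after Stretch Basics ends.
Every pair is clear; the schedule has no overlaps.

Yes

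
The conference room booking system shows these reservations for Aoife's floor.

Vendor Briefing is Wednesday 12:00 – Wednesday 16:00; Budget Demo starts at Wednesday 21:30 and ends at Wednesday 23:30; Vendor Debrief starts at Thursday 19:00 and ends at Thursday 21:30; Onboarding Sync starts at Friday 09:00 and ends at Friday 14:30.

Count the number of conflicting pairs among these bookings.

0

Sorted by start: Vendor Briefing, Budget Demo, Vendor Debrief, Onboarding Sync.
Budget Demo starts after Vendor Briefing ends, so Vendor Briefing has no further overlaps.
Vendor Debrief starts after Budget Demo ends, so Budget Demo has no further overlaps.
Onboarding Sync starts after Vendor Debrief ends.
No pair overlaps.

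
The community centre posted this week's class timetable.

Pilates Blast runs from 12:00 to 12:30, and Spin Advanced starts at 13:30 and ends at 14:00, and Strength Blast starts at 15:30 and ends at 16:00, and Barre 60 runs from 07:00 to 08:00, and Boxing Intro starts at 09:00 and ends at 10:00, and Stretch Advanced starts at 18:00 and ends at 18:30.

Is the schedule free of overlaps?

Two intervals overlap when each starts before the other ends.
Sorted by start: Barre 60, Boxing Intro, Pilates Blast, Spin Advanced, Strength Blast, Stretch Advanced.
Boxing Intro starts after Barre 60 ends — done with Barre 60.
Pilates Blast starts after Boxing Intro ends — done with Boxing Intro.
Spin Advanced starts after Pilates Blast ends — done with Pilates Blast.
Strength Blast starts after Spin Advanced ends — done with Spin Advanced.
Stretch Advanced starts after Strength Blast ends.
Every pair is clear; the schedule has no overlaps.

Yes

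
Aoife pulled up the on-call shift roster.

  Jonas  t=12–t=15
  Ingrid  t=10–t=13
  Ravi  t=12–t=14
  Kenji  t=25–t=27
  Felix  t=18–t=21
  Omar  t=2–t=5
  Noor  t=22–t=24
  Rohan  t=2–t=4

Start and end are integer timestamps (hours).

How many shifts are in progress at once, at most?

3

Sweep the timeline, counting +1 at each start and −1 at each end (ends before starts at a tie):
t=2 start Omar → 1
t=2 start Rohan → 2
t=4 end Rohan → 1
t=5 end Omar → 0
t=10 start Ingrid → 1
t=12 start Jonas → 2
t=12 start Ravi → 3
t=13 end Ingrid → 2
t=14 end Ravi → 1
t=15 end Jonas → 0
t=18 start Felix → 1
t=21 end Felix → 0
t=22 start Noor → 1
t=24 end Noor → 0
t=25 start Kenji → 1
t=27 end Kenji → 0
Peak is 3, at t=12 (Ingrid, Jonas, Ravi).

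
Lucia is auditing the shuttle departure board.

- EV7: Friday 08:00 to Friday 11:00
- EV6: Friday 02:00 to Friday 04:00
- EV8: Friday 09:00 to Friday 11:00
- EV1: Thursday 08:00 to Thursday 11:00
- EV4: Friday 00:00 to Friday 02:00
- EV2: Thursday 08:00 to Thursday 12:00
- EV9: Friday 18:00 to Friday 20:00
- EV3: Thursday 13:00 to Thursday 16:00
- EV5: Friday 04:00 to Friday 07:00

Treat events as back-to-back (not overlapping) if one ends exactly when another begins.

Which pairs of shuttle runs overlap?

Check each pair: they overlap iff neither finishes before the other starts.
Sorted by start: EV1, EV2, EV3, EV4, EV6, EV5, EV7, EV8, EV9.
EV2 starts before EV1 ends → EV1 and EV2 overlap.
EV3 starts after EV1 ends, so EV1 has no further overlaps.
EV3 starts after EV2 ends, so EV2 has no further overlaps.
EV4 starts after EV3 ends, so EV3 has no further overlaps.
EV6 starts exactly when EV4 ends (back-to-back, no overlap), so EV4 has no further overlaps.
EV5 starts exactly when EV6 ends (back-to-back, no overlap), so EV6 has no further overlaps.
EV7 starts after EV5 ends, so EV5 has no further overlaps.
EV8 starts before EV7 ends → EV7 and EV8 overlap.
EV9 starts after EV7 ends.
EV9 starts after EV8 ends.

EV1 & EV2, EV7 & EV8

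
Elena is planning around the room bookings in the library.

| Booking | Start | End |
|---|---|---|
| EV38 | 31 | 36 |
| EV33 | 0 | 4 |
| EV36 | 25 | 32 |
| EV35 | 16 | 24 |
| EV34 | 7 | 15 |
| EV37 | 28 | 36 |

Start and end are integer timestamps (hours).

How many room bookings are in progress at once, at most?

3

Sweep the timeline, counting +1 at each start and −1 at each end (ends before starts at a tie):
0 start EV33 → 1
4 end EV33 → 0
7 start EV34 → 1
15 end EV34 → 0
16 start EV35 → 1
24 end EV35 → 0
25 start EV36 → 1
28 start EV37 → 2
31 start EV38 → 3
32 end EV36 → 2
36 end EV37 → 1
36 end EV38 → 0
Peak is 3, at 31 (EV36, EV37, EV38).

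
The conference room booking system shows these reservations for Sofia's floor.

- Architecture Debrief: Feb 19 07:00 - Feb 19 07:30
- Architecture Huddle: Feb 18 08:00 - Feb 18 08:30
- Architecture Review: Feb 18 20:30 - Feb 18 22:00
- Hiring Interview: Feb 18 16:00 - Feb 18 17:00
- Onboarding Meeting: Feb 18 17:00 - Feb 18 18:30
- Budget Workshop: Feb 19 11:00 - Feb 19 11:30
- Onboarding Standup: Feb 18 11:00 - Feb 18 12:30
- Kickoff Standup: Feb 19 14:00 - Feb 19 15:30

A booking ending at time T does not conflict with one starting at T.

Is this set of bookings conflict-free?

Sorted by start: Architecture Huddle, Onboarding Standup, Hiring Interview, Onboarding Meeting, Architecture Review, Architecture Debrief, Budget Workshop, Kickoff Standup.
Onboarding Standup starts after Architecture Huddle ends, so Architecture Huddle has no further overlaps.
Hiring Interview starts after Onboarding Standup ends, so Onboarding Standup has no further overlaps.
Onboarding Meeting starts exactly when Hiring Interview ends (back-to-back, no overlap), so Hiring Interview has no further overlaps.
Architecture Review starts after Onboarding Meeting ends, so Onboarding Meeting has no further overlaps.
Architecture Debrief starts after Architecture Review ends, so Architecture Review has no further overlaps.
Budget Workshop starts after Architecture Debrief ends, so Architecture Debrief has no further overlaps.
Kickoff Standup starts after Budget Workshop ends.
Every pair is clear; the schedule has no overlaps.

Yes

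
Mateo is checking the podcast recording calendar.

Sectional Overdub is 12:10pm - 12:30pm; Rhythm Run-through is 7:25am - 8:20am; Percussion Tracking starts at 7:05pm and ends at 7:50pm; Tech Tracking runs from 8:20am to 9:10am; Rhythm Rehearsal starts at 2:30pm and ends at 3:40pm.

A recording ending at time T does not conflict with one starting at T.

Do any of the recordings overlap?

No

Check each pair: they overlap iff neither finishes before the other starts.
Sorted by start: Rhythm Run-through, Tech Tracking, Sectional Overdub, Rhythm Rehearsal, Percussion Tracking.
Tech Tracking starts exactly when Rhythm Run-through ends (back-to-back, no overlap); Rhythm Run-through is clear from here.
Sectional Overdub starts after Tech Tracking ends; Tech Tracking is clear from here.
Rhythm Rehearsal starts after Sectional Overdub ends; Sectional Overdub is clear from here.
Percussion Tracking starts after Rhythm Rehearsal ends.
Every pair is clear; the schedule has no overlaps.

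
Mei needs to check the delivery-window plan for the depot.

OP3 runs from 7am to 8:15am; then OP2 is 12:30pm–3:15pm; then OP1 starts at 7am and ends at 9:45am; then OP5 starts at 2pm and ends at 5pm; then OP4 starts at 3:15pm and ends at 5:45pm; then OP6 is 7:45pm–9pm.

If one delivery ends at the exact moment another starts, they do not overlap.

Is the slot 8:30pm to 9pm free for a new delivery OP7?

OP1: ends 9:45am at or before OP7 starts 8:30pm → clear.
OP3: ends 8:15am at or before OP7 starts 8:30pm → clear.
OP2: ends 3:15pm at or before OP7 starts 8:30pm → clear.
OP5: ends 5pm at or before OP7 starts 8:30pm → clear.
OP4: ends 5:45pm at or before OP7 starts 8:30pm → clear.
OP6: starts 7:45pm before OP7 ends 9pm, and ends 9pm after OP7 starts 8:30pm → overlap.
OP7 overlaps OP6.

No — it overlaps OP6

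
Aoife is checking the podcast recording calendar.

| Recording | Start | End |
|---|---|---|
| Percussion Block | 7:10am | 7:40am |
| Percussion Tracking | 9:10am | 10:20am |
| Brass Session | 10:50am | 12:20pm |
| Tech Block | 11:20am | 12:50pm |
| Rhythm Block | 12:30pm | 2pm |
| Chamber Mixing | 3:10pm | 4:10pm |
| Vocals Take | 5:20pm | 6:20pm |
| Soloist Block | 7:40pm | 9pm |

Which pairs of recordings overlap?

Brass Session & Tech Block, Rhythm Block & Tech Block

Sorted by start: Percussion Block, Percussion Tracking, Brass Session, Tech Block, Rhythm Block, Chamber Mixing, Vocals Take, Soloist Block.
Percussion Tracking starts after Percussion Block ends, so Percussion Block has no further overlaps.
Brass Session starts after Percussion Tracking ends, so Percussion Tracking has no further overlaps.
Tech Block starts before Brass Session ends → Brass Session and Tech Block overlap.
Rhythm Block starts after Brass Session ends, so Brass Session has no further overlaps.
Rhythm Block starts before Tech Block ends → Tech Block and Rhythm Block overlap.
Chamber Mixing starts after Tech Block ends, so Tech Block has no further overlaps.
Chamber Mixing starts after Rhythm Block ends, so Rhythm Block has no further overlaps.
Vocals Take starts after Chamber Mixing ends, so Chamber Mixing has no further overlaps.
Soloist Block starts after Vocals Take ends.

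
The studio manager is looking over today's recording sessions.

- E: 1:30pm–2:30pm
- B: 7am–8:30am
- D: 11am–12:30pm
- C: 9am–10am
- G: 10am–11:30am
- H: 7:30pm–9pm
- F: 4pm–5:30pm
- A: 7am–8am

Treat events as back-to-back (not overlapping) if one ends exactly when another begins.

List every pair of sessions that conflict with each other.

Sorted by start: A, B, C, G, D, E, F, H.
B starts before A ends → A and B overlap.
C starts after A ends; A is clear from here.
C starts after B ends; B is clear from here.
G starts exactly when C ends (back-to-back, no overlap); C is clear from here.
D starts before G ends → G and D overlap.
E starts after G ends; G is clear from here.
E starts after D ends; D is clear from here.
F starts after E ends; E is clear from here.
H starts after F ends.

A & B, D & G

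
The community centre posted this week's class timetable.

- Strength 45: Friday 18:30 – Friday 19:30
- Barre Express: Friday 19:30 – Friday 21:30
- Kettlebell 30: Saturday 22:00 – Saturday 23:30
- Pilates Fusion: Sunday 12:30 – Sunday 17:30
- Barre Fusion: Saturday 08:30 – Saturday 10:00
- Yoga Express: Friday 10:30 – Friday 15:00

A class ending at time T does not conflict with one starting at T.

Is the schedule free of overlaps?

Yes

Sorted by start: Yoga Express, Strength 45, Barre Express, Barre Fusion, Kettlebell 30, Pilates Fusion.
Strength 45 starts after Yoga Express ends; Yoga Express is clear from here.
Barre Express starts exactly when Strength 45 ends (back-to-back, no overlap); Strength 45 is clear from here.
Barre Fusion starts after Barre Express ends; Barre Express is clear from here.
Kettlebell 30 starts after Barre Fusion ends; Barre Fusion is clear from here.
Pilates Fusion starts after Kettlebell 30 ends.
Every pair is clear; the schedule has no overlaps.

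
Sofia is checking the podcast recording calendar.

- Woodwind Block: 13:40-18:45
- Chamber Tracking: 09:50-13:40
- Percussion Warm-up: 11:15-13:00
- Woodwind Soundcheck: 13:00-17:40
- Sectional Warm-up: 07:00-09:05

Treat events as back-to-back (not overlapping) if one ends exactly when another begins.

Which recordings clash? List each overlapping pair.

Chamber Tracking & Percussion Warm-up, Chamber Tracking & Woodwind Soundcheck, Woodwind Block & Woodwind Soundcheck

Check each pair: they overlap iff neither finishes before the other starts.
Sorted by start: Sectional Warm-up, Chamber Tracking, Percussion Warm-up, Woodwind Soundcheck, Woodwind Block.
Chamber Tracking starts after Sectional Warm-up ends — done with Sectional Warm-up.
Percussion Warm-up starts before Chamber Tracking ends → Chamber Tracking and Percussion Warm-up overlap.
Woodwind Soundcheck starts before Chamber Tracking ends → Chamber Tracking and Woodwind Soundcheck overlap.
Woodwind Block starts exactly when Chamber Tracking ends (back-to-back, no overlap).
Woodwind Soundcheck starts exactly when Percussion Warm-up ends (back-to-back, no overlap) — done with Percussion Warm-up.
Woodwind Block starts before Woodwind Soundcheck ends → Woodwind Soundcheck and Woodwind Block overlap.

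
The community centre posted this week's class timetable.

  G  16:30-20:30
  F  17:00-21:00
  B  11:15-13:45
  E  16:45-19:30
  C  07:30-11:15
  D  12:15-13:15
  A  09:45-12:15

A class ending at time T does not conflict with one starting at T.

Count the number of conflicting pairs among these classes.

6

Check each pair: they overlap iff neither finishes before the other starts.
Sorted by start: C, A, B, D, G, E, F.
A starts before C ends → C and A overlap.
B starts exactly when C ends (back-to-back, no overlap) — done with C.
B starts before A ends → A and B overlap.
D starts exactly when A ends (back-to-back, no overlap) — done with A.
D starts before B ends → B and D overlap.
G starts after B ends — done with B.
G starts after D ends — done with D.
E starts before G ends → G and E overlap.
F starts before G ends → G and F overlap.
F starts before E ends → E and F overlap.
Overlapping pairs: A & B, A & C, B & D, E & F, E & G, F & G — 6 in total.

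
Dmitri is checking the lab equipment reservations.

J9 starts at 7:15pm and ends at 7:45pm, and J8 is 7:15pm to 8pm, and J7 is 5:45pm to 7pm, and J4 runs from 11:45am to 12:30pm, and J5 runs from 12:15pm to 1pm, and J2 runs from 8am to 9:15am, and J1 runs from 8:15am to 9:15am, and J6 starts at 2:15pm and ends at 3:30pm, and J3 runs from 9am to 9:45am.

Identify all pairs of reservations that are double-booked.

J1 & J2, J1 & J3, J2 & J3, J4 & J5, J8 & J9

Sorted by start: J2, J1, J3, J4, J5, J6, J7, J8, J9.
J1 starts before J2 ends → J2 and J1 overlap.
J3 starts before J2 ends → J2 and J3 overlap.
J4 starts after J2 ends, so J2 has no further overlaps.
J3 starts before J1 ends → J1 and J3 overlap.
J4 starts after J1 ends, so J1 has no further overlaps.
J4 starts after J3 ends, so J3 has no further overlaps.
J5 starts before J4 ends → J4 and J5 overlap.
J6 starts after J4 ends, so J4 has no further overlaps.
J6 starts after J5 ends, so J5 has no further overlaps.
J7 starts after J6 ends, so J6 has no further overlaps.
J8 starts after J7 ends, so J7 has no further overlaps.
J9 starts before J8 ends → J8 and J9 overlap.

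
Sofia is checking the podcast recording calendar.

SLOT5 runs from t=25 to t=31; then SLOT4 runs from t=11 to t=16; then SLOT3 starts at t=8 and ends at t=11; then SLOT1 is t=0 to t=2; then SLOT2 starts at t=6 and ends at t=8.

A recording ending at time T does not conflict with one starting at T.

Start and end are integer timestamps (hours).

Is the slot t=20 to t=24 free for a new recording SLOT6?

SLOT1: ends t=2 at or before SLOT6 starts t=20 → clear.
SLOT2: ends t=8 at or before SLOT6 starts t=20 → clear.
SLOT3: ends t=11 at or before SLOT6 starts t=20 → clear.
SLOT4: ends t=16 at or before SLOT6 starts t=20 → clear.
SLOT5: starts t=25 at or after SLOT6 ends t=24 → clear.

Yes — the slot is free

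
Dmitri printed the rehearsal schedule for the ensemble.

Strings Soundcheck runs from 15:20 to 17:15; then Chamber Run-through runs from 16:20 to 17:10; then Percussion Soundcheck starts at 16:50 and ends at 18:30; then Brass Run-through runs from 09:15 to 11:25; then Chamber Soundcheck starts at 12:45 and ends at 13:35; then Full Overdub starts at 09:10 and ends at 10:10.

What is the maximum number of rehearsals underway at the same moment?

Sort all start/end points and keep a running count:
09:10 start Full Overdub → 1
09:15 start Brass Run-through → 2
10:10 end Full Overdub → 1
11:25 end Brass Run-through → 0
12:45 start Chamber Soundcheck → 1
13:35 end Chamber Soundcheck → 0
15:20 start Strings Soundcheck → 1
16:20 start Chamber Run-through → 2
16:50 start Percussion Soundcheck → 3
17:10 end Chamber Run-through → 2
17:15 end Strings Soundcheck → 1
18:30 end Percussion Soundcheck → 0
Peak is 3, at 16:50 (Chamber Run-through, Percussion Soundcheck, Strings Soundcheck).

3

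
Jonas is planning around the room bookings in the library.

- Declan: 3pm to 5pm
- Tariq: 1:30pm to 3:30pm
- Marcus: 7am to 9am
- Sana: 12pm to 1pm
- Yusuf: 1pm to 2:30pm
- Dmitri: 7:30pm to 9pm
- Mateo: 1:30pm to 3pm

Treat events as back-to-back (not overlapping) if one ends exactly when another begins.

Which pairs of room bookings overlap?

Sorted by start: Marcus, Sana, Yusuf, Mateo, Tariq, Declan, Dmitri.
Sana starts after Marcus ends — done with Marcus.
Yusuf starts exactly when Sana ends (back-to-back, no overlap) — done with Sana.
Mateo starts before Yusuf ends → Yusuf and Mateo overlap.
Tariq starts before Yusuf ends → Yusuf and Tariq overlap.
Declan starts after Yusuf ends — done with Yusuf.
Tariq starts before Mateo ends → Mateo and Tariq overlap.
Declan starts exactly when Mateo ends (back-to-back, no overlap) — done with Mateo.
Declan starts before Tariq ends → Tariq and Declan overlap.
Dmitri starts after Tariq ends.
Dmitri starts after Declan ends.

Declan & Tariq, Mateo & Tariq, Mateo & Yusuf, Tariq & Yusuf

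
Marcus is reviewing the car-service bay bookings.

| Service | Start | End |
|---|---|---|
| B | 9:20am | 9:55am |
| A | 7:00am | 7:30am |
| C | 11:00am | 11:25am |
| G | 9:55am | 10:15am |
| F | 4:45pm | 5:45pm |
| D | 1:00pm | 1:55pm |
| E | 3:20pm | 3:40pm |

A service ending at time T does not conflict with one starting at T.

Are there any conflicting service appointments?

No

Sorted by start: A, B, G, C, D, E, F.
B starts after A ends, so A has no further overlaps.
G starts exactly when B ends (back-to-back, no overlap), so B has no further overlaps.
C starts after G ends, so G has no further overlaps.
D starts after C ends, so C has no further overlaps.
E starts after D ends, so D has no further overlaps.
F starts after E ends.
Every pair is clear; the schedule has no overlaps.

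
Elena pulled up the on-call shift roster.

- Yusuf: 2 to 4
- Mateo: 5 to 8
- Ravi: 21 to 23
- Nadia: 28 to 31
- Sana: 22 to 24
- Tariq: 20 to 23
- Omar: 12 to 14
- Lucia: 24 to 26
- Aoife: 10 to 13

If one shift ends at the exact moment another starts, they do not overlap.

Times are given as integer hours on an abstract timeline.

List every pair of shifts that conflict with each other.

Check each pair: they overlap iff neither finishes before the other starts.
Sorted by start: Yusuf, Mateo, Aoife, Omar, Tariq, Ravi, Sana, Lucia, Nadia.
Mateo starts after Yusuf ends — done with Yusuf.
Aoife starts after Mateo ends — done with Mateo.
Omar starts before Aoife ends → Aoife and Omar overlap.
Tariq starts after Aoife ends — done with Aoife.
Tariq starts after Omar ends — done with Omar.
Ravi starts before Tariq ends → Tariq and Ravi overlap.
Sana starts before Tariq ends → Tariq and Sana overlap.
Lucia starts after Tariq ends — done with Tariq.
Sana starts before Ravi ends → Ravi and Sana overlap.
Lucia starts after Ravi ends — done with Ravi.
Lucia starts exactly when Sana ends (back-to-back, no overlap) — done with Sana.
Nadia starts after Lucia ends.

Aoife & Omar, Ravi & Sana, Ravi & Tariq, Sana & Tariq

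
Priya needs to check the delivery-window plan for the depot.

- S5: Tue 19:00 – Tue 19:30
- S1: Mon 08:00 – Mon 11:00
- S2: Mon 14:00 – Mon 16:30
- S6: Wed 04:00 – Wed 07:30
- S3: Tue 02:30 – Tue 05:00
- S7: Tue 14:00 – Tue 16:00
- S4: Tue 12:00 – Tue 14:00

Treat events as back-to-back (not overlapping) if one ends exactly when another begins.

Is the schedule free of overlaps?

Yes

Sorted by start: S1, S2, S3, S4, S7, S5, S6.
S2 starts after S1 ends; S1 is clear from here.
S3 starts after S2 ends; S2 is clear from here.
S4 starts after S3 ends; S3 is clear from here.
S7 starts exactly when S4 ends (back-to-back, no overlap); S4 is clear from here.
S5 starts after S7 ends; S7 is clear from here.
S6 starts after S5 ends.
Every pair is clear; the schedule has no overlaps.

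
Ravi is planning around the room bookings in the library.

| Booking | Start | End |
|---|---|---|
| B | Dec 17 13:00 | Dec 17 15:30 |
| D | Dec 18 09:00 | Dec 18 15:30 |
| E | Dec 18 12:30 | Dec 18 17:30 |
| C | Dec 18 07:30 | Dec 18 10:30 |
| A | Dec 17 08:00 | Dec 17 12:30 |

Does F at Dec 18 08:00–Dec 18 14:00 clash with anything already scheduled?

Yes — it overlaps C, D, E

A: ends Dec 17 12:30 at or before F starts Dec 18 08:00 → clear.
B: ends Dec 17 15:30 at or before F starts Dec 18 08:00 → clear.
C: starts Dec 18 07:30 before F ends Dec 18 14:00, and ends Dec 18 10:30 after F starts Dec 18 08:00 → overlap.
D: starts Dec 18 09:00 before F ends Dec 18 14:00, and ends Dec 18 15:30 after F starts Dec 18 08:00 → overlap.
E: starts Dec 18 12:30 before F ends Dec 18 14:00, and ends Dec 18 17:30 after F starts Dec 18 08:00 → overlap.
F overlaps C, D, E.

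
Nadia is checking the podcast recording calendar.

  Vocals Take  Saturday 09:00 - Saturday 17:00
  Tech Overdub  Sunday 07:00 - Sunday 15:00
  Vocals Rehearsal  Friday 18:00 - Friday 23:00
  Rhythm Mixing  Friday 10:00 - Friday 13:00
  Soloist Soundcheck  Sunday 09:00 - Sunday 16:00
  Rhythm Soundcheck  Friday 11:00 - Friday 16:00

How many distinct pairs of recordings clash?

2

Check each pair: they overlap iff neither finishes before the other starts.
Sorted by start: Rhythm Mixing, Rhythm Soundcheck, Vocals Rehearsal, Vocals Take, Tech Overdub, Soloist Soundcheck.
Rhythm Soundcheck starts before Rhythm Mixing ends → Rhythm Mixing and Rhythm Soundcheck overlap.
Vocals Rehearsal starts after Rhythm Mixing ends, so Rhythm Mixing has no further overlaps.
Vocals Rehearsal starts after Rhythm Soundcheck ends, so Rhythm Soundcheck has no further overlaps.
Vocals Take starts after Vocals Rehearsal ends, so Vocals Rehearsal has no further overlaps.
Tech Overdub starts after Vocals Take ends, so Vocals Take has no further overlaps.
Soloist Soundcheck starts before Tech Overdub ends → Tech Overdub and Soloist Soundcheck overlap.
Overlapping pairs: Rhythm Mixing & Rhythm Soundcheck, Soloist Soundcheck & Tech Overdub — 2 in total.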